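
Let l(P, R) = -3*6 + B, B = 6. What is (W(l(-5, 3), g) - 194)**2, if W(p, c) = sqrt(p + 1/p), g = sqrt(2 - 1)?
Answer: (1164 - I*sqrt(435))**2/36 ≈ 37624.0 - 1348.7*I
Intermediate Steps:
l(P, R) = -12 (l(P, R) = -3*6 + 6 = -18 + 6 = -12)
g = 1 (g = sqrt(1) = 1)
(W(l(-5, 3), g) - 194)**2 = (sqrt(-12 + 1/(-12)) - 194)**2 = (sqrt(-12 - 1/12) - 194)**2 = (sqrt(-145/12) - 194)**2 = (I*sqrt(435)/6 - 194)**2 = (-194 + I*sqrt(435)/6)**2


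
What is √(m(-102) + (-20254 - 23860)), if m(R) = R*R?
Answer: I*√33710 ≈ 183.6*I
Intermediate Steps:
m(R) = R²
√(m(-102) + (-20254 - 23860)) = √((-102)² + (-20254 - 23860)) = √(10404 - 44114) = √(-33710) = I*√33710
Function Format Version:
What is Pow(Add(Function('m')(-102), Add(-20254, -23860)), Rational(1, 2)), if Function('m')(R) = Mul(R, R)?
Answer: Mul(I, Pow(33710, Rational(1, 2))) ≈ Mul(183.60, I)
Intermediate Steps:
Function('m')(R) = Pow(R, 2)
Pow(Add(Function('m')(-102), Add(-20254, -23860)), Rational(1, 2)) = Pow(Add(Pow(-102, 2), Add(-20254, -23860)), Rational(1, 2)) = Pow(Add(10404, -44114), Rational(1, 2)) = Pow(-33710, Rational(1, 2)) = Mul(I, Pow(33710, Rational(1, 2)))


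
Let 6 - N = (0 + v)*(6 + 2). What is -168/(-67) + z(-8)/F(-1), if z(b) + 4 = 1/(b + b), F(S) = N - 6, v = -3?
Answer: 60157/25728 ≈ 2.3382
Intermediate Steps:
N = 30 (N = 6 - (0 - 3)*(6 + 2) = 6 - (-3)*8 = 6 - 1*(-24) = 6 + 24 = 30)
F(S) = 24 (F(S) = 30 - 6 = 24)
z(b) = -4 + 1/(2*b) (z(b) = -4 + 1/(b + b) = -4 + 1/(2*b))
-168/(-67) + z(-8)/F(-1) = -168/(-67) + (-4 + (½)/(-8))/24 = -168*(-1/67) + (-4 + (½)*(-⅛))*(1/24) = 168/67 + (-4 - 1/16)*(1/24) = 168/67 - 65/16*1/24 = 168/67 - 65/384 = 60157/25728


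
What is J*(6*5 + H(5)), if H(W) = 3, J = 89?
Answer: 2937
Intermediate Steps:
J*(6*5 + H(5)) = 89*(6*5 + 3) = 89*(30 + 3) = 89*33 = 2937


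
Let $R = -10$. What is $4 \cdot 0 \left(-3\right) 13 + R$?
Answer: $-10$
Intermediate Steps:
$4 \cdot 0 \left(-3\right) 13 + R = 4 \cdot 0 \left(-3\right) 13 - 10 = 0 \left(-3\right) 13 - 10 = 0 \cdot 13 - 10 = 0 - 10 = -10$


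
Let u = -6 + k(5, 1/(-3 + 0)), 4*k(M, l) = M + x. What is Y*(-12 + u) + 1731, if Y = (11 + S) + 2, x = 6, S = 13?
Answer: 2669/2 ≈ 1334.5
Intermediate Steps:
Y = 26 (Y = (11 + 13) + 2 = 24 + 2 = 26)
k(M, l) = 3/2 + M/4 (k(M, l) = (M + 6)/4 = (6 + M)/4 = 3/2 + M/4)
u = -13/4 (u = -6 + (3/2 + (1/4)*5) = -6 + (3/2 + 5/4) = -6 + 11/4 = -13/4 ≈ -3.2500)
Y*(-12 + u) + 1731 = 26*(-12 - 13/4) + 1731 = 26*(-61/4) + 1731 = -793/2 + 1731 = 2669/2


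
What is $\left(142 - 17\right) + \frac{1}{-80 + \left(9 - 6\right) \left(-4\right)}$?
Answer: $\frac{11499}{92} \approx 124.99$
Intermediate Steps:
$\left(142 - 17\right) + \frac{1}{-80 + \left(9 - 6\right) \left(-4\right)} = 125 + \frac{1}{-80 + 3 \left(-4\right)} = 125 + \frac{1}{-80 - 12} = 125 + \frac{1}{-92} = 125 - \frac{1}{92} = \frac{11499}{92}$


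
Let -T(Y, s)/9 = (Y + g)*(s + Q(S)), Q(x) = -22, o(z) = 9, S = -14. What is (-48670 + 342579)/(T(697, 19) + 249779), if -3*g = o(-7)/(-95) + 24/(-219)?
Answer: 2038258915/1862739883 ≈ 1.0942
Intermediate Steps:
g = 1417/20805 (g = -(9/(-95) + 24/(-219))/3 = -(9*(-1/95) + 24*(-1/219))/3 = -(-9/95 - 8/73)/3 = -⅓*(-1417/6935) = 1417/20805 ≈ 0.068109)
T(Y, s) = -9*(-22 + s)*(1417/20805 + Y) (T(Y, s) = -9*(Y + 1417/20805)*(s - 22) = -9*(1417/20805 + Y)*(-22 + s) = -9*(-22 + s)*(1417/20805 + Y))
(-48670 + 342579)/(T(697, 19) + 249779) = (-48670 + 342579)/((93522/6935 + 198*697 - 4251/6935*19 - 9*697*19) + 249779) = 293909/((93522/6935 + 138006 - 4251/365 - 119187) + 249779) = 293909/(130522518/6935 + 249779) = 293909/(1862739883/6935) = 293909*(6935/1862739883) = 2038258915/1862739883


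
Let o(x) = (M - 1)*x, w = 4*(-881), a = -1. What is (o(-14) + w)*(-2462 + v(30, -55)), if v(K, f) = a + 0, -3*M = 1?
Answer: 8633636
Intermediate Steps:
M = -⅓ (M = -⅓*1 = -⅓ ≈ -0.33333)
w = -3524
o(x) = -4*x/3 (o(x) = (-⅓ - 1)*x = -4*x/3)
v(K, f) = -1 (v(K, f) = -1 + 0 = -1)
(o(-14) + w)*(-2462 + v(30, -55)) = (-4/3*(-14) - 3524)*(-2462 - 1) = (56/3 - 3524)*(-2463) = -10516/3*(-2463) = 8633636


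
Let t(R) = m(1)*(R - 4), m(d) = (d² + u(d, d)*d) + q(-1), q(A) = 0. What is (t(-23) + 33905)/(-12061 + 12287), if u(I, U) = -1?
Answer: 33905/226 ≈ 150.02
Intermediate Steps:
m(d) = d² - d (m(d) = (d² - d) + 0 = d² - d)
t(R) = 0 (t(R) = (1*(-1 + 1))*(R - 4) = (1*0)*(-4 + R) = 0*(-4 + R) = 0)
(t(-23) + 33905)/(-12061 + 12287) = (0 + 33905)/(-12061 + 12287) = 33905/226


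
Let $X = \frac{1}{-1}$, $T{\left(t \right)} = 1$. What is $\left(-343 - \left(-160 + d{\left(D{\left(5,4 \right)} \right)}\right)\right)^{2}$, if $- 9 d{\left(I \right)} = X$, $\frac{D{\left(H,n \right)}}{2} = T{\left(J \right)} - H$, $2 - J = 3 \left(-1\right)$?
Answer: $\frac{2715904}{81} \approx 33530.0$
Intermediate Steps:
$J = 5$ ($J = 2 - 3 \left(-1\right) = 2 - -3 = 2 + 3 = 5$)
$D{\left(H,n \right)} = 2 - 2 H$ ($D{\left(H,n \right)} = 2 \left(1 - H\right) = 2 - 2 H$)
$X = -1$
$d{\left(I \right)} = \frac{1}{9}$ ($d{\left(I \right)} = \left(- \frac{1}{9}\right) \left(-1\right) = \frac{1}{9}$)
$\left(-343 - \left(-160 + d{\left(D{\left(5,4 \right)} \right)}\right)\right)^{2} = \left(-343 + \left(160 - \frac{1}{9}\right)\right)^{2} = \left(-343 + \frac{1439}{9}\right)^{2} = \left(- \frac{1648}{9}\right)^{2} = \frac{2715904}{81}$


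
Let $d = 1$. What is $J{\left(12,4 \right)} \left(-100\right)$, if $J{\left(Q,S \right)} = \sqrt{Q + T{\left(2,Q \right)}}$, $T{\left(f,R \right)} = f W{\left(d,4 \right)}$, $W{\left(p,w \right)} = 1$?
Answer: $- 100 \sqrt{14} \approx -374.17$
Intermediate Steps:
$T{\left(f,R \right)} = f$ ($T{\left(f,R \right)} = f 1 = f$)
$J{\left(Q,S \right)} = \sqrt{2 + Q}$ ($J{\left(Q,S \right)} = \sqrt{Q + 2} = \sqrt{2 + Q}$)
$J{\left(12,4 \right)} \left(-100\right) = \sqrt{2 + 12} \left(-100\right) = \sqrt{14} \left(-100\right) = - 100 \sqrt{14}$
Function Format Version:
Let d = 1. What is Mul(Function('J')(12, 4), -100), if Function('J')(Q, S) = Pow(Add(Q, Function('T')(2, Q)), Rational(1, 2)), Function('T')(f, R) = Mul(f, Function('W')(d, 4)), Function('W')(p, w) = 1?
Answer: Mul(-100, Pow(14, Rational(1, 2))) ≈ -374.17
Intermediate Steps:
Function('T')(f, R) = f (Function('T')(f, R) = Mul(f, 1) = f)
Function('J')(Q, S) = Pow(Add(2, Q), Rational(1, 2)) (Function('J')(Q, S) = Pow(Add(Q, 2), Rational(1, 2)) = Pow(Add(2, Q), Rational(1, 2)))
Mul(Function('J')(12, 4), -100) = Mul(Pow(Add(2, 12), Rational(1, 2)), -100) = Mul(Pow(14, Rational(1, 2)), -100) = Mul(-100, Pow(14, Rational(1, 2)))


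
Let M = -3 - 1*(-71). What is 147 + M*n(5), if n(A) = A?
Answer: 487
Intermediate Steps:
M = 68 (M = -3 + 71 = 68)
147 + M*n(5) = 147 + 68*5 = 147 + 340 = 487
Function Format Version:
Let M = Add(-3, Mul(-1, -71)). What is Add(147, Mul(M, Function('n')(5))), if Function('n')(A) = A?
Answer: 487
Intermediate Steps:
M = 68 (M = Add(-3, 71) = 68)
Add(147, Mul(M, Function('n')(5))) = Add(147, Mul(68, 5)) = Add(147, 340) = 487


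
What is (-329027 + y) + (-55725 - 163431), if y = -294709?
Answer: -842892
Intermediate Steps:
(-329027 + y) + (-55725 - 163431) = (-329027 - 294709) + (-55725 - 163431) = -623736 - 219156 = -842892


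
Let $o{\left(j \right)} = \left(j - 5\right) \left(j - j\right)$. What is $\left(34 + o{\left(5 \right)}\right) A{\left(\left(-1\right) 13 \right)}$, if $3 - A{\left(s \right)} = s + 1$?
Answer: $510$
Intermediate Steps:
$A{\left(s \right)} = 2 - s$ ($A{\left(s \right)} = 3 - \left(s + 1\right) = 3 - \left(1 + s\right) = 2 - s$)
$o{\left(j \right)} = 0$ ($o{\left(j \right)} = \left(-5 + j\right) 0 = 0$)
$\left(34 + o{\left(5 \right)}\right) A{\left(\left(-1\right) 13 \right)} = \left(34 + 0\right) \left(2 - \left(-1\right) 13\right) = 34 \left(2 - -13\right) = 34 \left(2 + 13\right) = 34 \cdot 15 = 510$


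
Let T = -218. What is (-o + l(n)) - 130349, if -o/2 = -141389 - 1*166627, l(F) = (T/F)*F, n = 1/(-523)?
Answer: -746599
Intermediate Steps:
n = -1/523 (n = 1*(-1/523) = -1/523 ≈ -0.0019120)
l(F) = -218 (l(F) = (-218/F)*F = -218)
o = 616032 (o = -2*(-141389 - 1*166627) = -2*(-141389 - 166627) = -2*(-308016) = 616032)
(-o + l(n)) - 130349 = (-1*616032 - 218) - 130349 = (-616032 - 218) - 130349 = -616250 - 130349 = -746599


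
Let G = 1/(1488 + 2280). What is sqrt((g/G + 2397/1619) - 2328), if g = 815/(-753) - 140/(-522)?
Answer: I*sqrt(6742268236597516305)/35354103 ≈ 73.445*I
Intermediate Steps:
g = -53335/65511 (g = 815*(-1/753) - 140*(-1/522) = -815/753 + 70/261 = -53335/65511 ≈ -0.81414)
G = 1/3768 ≈ 0.00026539
sqrt((g/G + 2397/1619) - 2328) = sqrt((-53335/(65511*1/3768) + 2397/1619) - 2328) = sqrt((-53335/65511*3768 + 2397*(1/1619)) - 2328) = sqrt((-66988760/21837 + 2397/1619) - 2328) = sqrt(-108402459151/35354103 - 2328) = sqrt(-190706810935/35354103) = I*sqrt(6742268236597516305)/35354103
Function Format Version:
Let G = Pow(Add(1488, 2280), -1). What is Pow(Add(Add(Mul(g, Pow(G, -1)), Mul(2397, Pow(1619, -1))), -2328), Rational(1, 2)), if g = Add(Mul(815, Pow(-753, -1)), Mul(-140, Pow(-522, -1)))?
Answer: Mul(Rational(1, 35354103), I, Pow(6742268236597516305, Rational(1, 2))) ≈ Mul(73.445, I)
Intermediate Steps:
g = Rational(-53335, 65511) (g = Add(Mul(815, Rational(-1, 753)), Mul(-140, Rational(-1, 522))) = Add(Rational(-815, 753), Rational(70, 261)) = Rational(-53335, 65511) ≈ -0.81414)
G = Rational(1, 3768) (G = Pow(3768, -1) = Rational(1, 3768) ≈ 0.00026539)
Pow(Add(Add(Mul(g, Pow(G, -1)), Mul(2397, Pow(1619, -1))), -2328), Rational(1, 2)) = Pow(Add(Add(Mul(Rational(-53335, 65511), Pow(Rational(1, 3768), -1)), Mul(2397, Pow(1619, -1))), -2328), Rational(1, 2)) = Pow(Add(Add(Mul(Rational(-53335, 65511), 3768), Mul(2397, Rational(1, 1619))), -2328), Rational(1, 2)) = Pow(Add(Add(Rational(-66988760, 21837), Rational(2397, 1619)), -2328), Rational(1, 2)) = Pow(Add(Rational(-108402459151, 35354103), -2328), Rational(1, 2)) = Pow(Rational(-190706810935, 35354103), Rational(1, 2)) = Mul(Rational(1, 35354103), I, Pow(6742268236597516305, Rational(1, 2)))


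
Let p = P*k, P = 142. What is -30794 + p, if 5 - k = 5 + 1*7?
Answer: -31788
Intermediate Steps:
k = -7 (k = 5 - (5 + 1*7) = 5 - (5 + 7) = 5 - 1*12 = 5 - 12 = -7)
p = -994 (p = 142*(-7) = -994)
-30794 + p = -30794 - 994 = -31788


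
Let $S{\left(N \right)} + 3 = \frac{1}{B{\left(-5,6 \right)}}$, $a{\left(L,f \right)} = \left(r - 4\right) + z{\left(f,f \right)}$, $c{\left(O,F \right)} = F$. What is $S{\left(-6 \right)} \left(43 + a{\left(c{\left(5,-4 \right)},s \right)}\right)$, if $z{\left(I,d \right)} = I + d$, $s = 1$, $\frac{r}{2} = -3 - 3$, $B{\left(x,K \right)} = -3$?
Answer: $- \frac{290}{3} \approx -96.667$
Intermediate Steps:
$r = -12$ ($r = 2 \left(-3 - 3\right) = 2 \left(-6\right) = -12$)
$a{\left(L,f \right)} = -16 + 2 f$ ($a{\left(L,f \right)} = \left(-12 - 4\right) + \left(f + f\right) = -16 + 2 f$)
$S{\left(N \right)} = - \frac{10}{3}$ ($S{\left(N \right)} = -3 + \frac{1}{-3} = -3 - \frac{1}{3} = - \frac{10}{3}$)
$S{\left(-6 \right)} \left(43 + a{\left(c{\left(5,-4 \right)},s \right)}\right) = - \frac{10 \left(43 + \left(-16 + 2 \cdot 1\right)\right)}{3} = - \frac{10 \left(43 + \left(-16 + 2\right)\right)}{3} = - \frac{10 \left(43 - 14\right)}{3} = \left(- \frac{10}{3}\right) 29 = - \frac{290}{3}$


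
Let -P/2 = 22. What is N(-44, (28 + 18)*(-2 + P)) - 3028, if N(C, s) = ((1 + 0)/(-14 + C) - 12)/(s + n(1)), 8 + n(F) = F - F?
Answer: -373024679/123192 ≈ -3028.0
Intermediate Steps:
P = -44 (P = -2*22 = -44)
n(F) = -8 (n(F) = -8 + (F - F) = -8 + 0 = -8)
N(C, s) = (-12 + 1/(-14 + C))/(-8 + s) (N(C, s) = ((1 + 0)/(-14 + C) - 12)/(s - 8) = (1/(-14 + C) - 12)/(-8 + s) = (-12 + 1/(-14 + C))/(-8 + s))
N(-44, (28 + 18)*(-2 + P)) - 3028 = (169 - 12*(-44))/(112 - 14*(28 + 18)*(-2 - 44) - 8*(-44) - 44*(28 + 18)*(-2 - 44)) - 3028 = (169 + 528)/(112 - 644*(-46) + 352 - 2024*(-46)) - 3028 = 697/(112 - 14*(-2116) + 352 - 44*(-2116)) - 3028 = 697/(112 + 29624 + 352 + 93104) - 3028 = 697/123192 - 3028 = -373024679/123192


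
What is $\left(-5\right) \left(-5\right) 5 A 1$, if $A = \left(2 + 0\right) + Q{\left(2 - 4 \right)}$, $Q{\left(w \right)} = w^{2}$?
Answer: $750$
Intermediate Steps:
$A = 6$ ($A = \left(2 + 0\right) + \left(2 - 4\right)^{2} = 2 + \left(-2\right)^{2} = 2 + 4 = 6$)
$\left(-5\right) \left(-5\right) 5 A 1 = \left(-5\right) \left(-5\right) 5 \cdot 6 \cdot 1 = 25 \cdot 30 \cdot 1 = 25 \cdot 30 = 750$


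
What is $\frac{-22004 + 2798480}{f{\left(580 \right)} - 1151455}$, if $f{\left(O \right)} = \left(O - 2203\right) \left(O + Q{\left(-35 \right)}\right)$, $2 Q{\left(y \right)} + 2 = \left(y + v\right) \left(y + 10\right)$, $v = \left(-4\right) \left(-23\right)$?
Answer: $- \frac{5552952}{1869569} \approx -2.9702$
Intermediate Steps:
$v = 92$
$Q{\left(y \right)} = -1 + \frac{\left(10 + y\right) \left(92 + y\right)}{2}$ ($Q{\left(y \right)} = -1 + \frac{\left(y + 92\right) \left(y + 10\right)}{2} = -1 + \frac{\left(92 + y\right) \left(10 + y\right)}{2} = -1 + \frac{\left(10 + y\right) \left(92 + y\right)}{2}$)
$f{\left(O \right)} = \left(-2203 + O\right) \left(- \frac{1427}{2} + O\right)$ ($f{\left(O \right)} = \left(O - 2203\right) \left(O + \left(459 + \frac{\left(-35\right)^{2}}{2} + 51 \left(-35\right)\right)\right) = \left(-2203 + O\right) \left(O + \left(459 + \frac{1}{2} \cdot 1225 - 1785\right)\right) = \left(-2203 + O\right) \left(O + \left(459 + \frac{1225}{2} - 1785\right)\right) = \left(-2203 + O\right) \left(O - \frac{1427}{2}\right) = \left(-2203 + O\right) \left(- \frac{1427}{2} + O\right)$)
$\frac{-22004 + 2798480}{f{\left(580 \right)} - 1151455} = \frac{-22004 + 2798480}{\left(\frac{3143681}{2} + 580^{2} - 1691570\right) - 1151455} = \frac{2776476}{\left(\frac{3143681}{2} + 336400 - 1691570\right) - 1151455} = \frac{2776476}{\frac{433341}{2} - 1151455} = \frac{2776476}{- \frac{1869569}{2}} = 2776476 \left(- \frac{2}{1869569}\right) = - \frac{5552952}{1869569}$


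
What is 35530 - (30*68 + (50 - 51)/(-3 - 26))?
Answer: 971209/29 ≈ 33490.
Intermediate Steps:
35530 - (30*68 + (50 - 51)/(-3 - 26)) = 35530 - (2040 - 1/(-29)) = 35530 - (2040 - 1*(-1/29)) = 35530 - (2040 + 1/29) = 35530 - 1*59161/29 = 35530 - 59161/29 = 971209/29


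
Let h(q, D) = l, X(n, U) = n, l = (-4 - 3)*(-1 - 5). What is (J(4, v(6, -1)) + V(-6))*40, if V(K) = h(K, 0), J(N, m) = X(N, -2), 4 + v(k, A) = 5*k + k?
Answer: 1840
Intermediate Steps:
l = 42 (l = -7*(-6) = 42)
h(q, D) = 42
v(k, A) = -4 + 6*k (v(k, A) = -4 + (5*k + k) = -4 + 6*k)
J(N, m) = N
V(K) = 42
(J(4, v(6, -1)) + V(-6))*40 = (4 + 42)*40 = 46*40 = 1840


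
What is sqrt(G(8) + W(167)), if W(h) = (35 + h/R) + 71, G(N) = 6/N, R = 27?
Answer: sqrt(36591)/18 ≈ 10.627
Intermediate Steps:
W(h) = 106 + h/27 (W(h) = (35 + h/27) + 71 = 106 + h/27)
sqrt(G(8) + W(167)) = sqrt(6/8 + (106 + (1/27)*167)) = sqrt(6*(1/8) + (106 + 167/27)) = sqrt(3/4 + 3029/27) = sqrt(12197/108) = sqrt(36591)/18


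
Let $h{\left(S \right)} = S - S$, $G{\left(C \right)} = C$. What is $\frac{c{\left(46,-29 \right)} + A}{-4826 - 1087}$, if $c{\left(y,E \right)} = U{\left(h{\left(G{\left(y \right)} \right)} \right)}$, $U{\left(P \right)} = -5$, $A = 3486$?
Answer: $- \frac{3481}{5913} \approx -0.5887$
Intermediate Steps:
$h{\left(S \right)} = 0$
$c{\left(y,E \right)} = -5$
$\frac{c{\left(46,-29 \right)} + A}{-4826 - 1087} = \frac{-5 + 3486}{-4826 - 1087} = \frac{3481}{-5913} = 3481 \left(- \frac{1}{5913}\right) = - \frac{3481}{5913}$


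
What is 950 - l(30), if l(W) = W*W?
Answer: 50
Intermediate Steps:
l(W) = W²
950 - l(30) = 950 - 1*30² = 950 - 1*900 = 950 - 900 = 50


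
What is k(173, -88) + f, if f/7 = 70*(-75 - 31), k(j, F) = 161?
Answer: -51779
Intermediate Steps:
f = -51940 (f = 7*(70*(-75 - 31)) = 7*(70*(-106)) = 7*(-7420) = -51940)
k(173, -88) + f = 161 - 51940 = -51779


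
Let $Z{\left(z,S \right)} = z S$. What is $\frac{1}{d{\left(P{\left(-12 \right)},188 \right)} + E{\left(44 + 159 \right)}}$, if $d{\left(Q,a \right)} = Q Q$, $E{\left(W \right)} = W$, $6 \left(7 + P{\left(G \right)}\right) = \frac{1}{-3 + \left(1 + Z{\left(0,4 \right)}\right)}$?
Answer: $\frac{144}{36457} \approx 0.0039499$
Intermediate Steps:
$Z{\left(z,S \right)} = S z$
$P{\left(G \right)} = - \frac{85}{12}$ ($P{\left(G \right)} = -7 + \frac{1}{6 \left(-3 + \left(1 + 4 \cdot 0\right)\right)} = -7 + \frac{1}{6 \left(-3 + \left(1 + 0\right)\right)} = -7 + \frac{1}{6 \left(-3 + 1\right)} = -7 + \frac{1}{6 \left(-2\right)} = -7 + \frac{1}{6} \left(- \frac{1}{2}\right) = -7 - \frac{1}{12} = - \frac{85}{12}$)
$d{\left(Q,a \right)} = Q^{2}$
$\frac{1}{d{\left(P{\left(-12 \right)},188 \right)} + E{\left(44 + 159 \right)}} = \frac{1}{\left(- \frac{85}{12}\right)^{2} + \left(44 + 159\right)} = \frac{1}{\frac{7225}{144} + 203} = \frac{1}{\frac{36457}{144}} = \frac{144}{36457}$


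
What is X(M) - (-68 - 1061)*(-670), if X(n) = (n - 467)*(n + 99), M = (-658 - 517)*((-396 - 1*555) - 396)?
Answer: 2504435180162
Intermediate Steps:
M = 1582725 (M = -1175*((-396 - 555) - 396) = -1175*(-951 - 396) = -1175*(-1347) = 1582725)
X(n) = (-467 + n)*(99 + n)
X(M) - (-68 - 1061)*(-670) = (-46233 + 1582725**2 - 368*1582725) - (-68 - 1061)*(-670) = (-46233 + 2505018425625 - 582442800) - (-1129)*(-670) = 2504435936592 - 1*756430 = 2504435936592 - 756430 = 2504435180162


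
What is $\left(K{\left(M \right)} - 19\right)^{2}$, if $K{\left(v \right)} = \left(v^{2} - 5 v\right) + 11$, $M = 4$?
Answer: $144$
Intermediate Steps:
$K{\left(v \right)} = 11 + v^{2} - 5 v$
$\left(K{\left(M \right)} - 19\right)^{2} = \left(\left(11 + 4^{2} - 20\right) - 19\right)^{2} = \left(\left(11 + 16 - 20\right) - 19\right)^{2} = \left(7 - 19\right)^{2} = \left(-12\right)^{2} = 144$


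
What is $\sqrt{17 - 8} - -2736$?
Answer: $2739$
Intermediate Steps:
$\sqrt{17 - 8} - -2736 = \sqrt{9} + 2736 = 3 + 2736 = 2739$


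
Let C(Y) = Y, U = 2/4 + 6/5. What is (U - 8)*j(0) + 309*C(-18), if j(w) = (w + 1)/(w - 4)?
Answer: -222417/40 ≈ -5560.4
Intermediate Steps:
U = 17/10 (U = 2*(1/4) + 6*(1/5) = 1/2 + 6/5 = 17/10 ≈ 1.7000)
j(w) = (1 + w)/(-4 + w)
(U - 8)*j(0) + 309*C(-18) = (17/10 - 8)*((1 + 0)/(-4 + 0)) + 309*(-18) = -63/(10*(-4)) - 5562 = -(-63)/40 - 5562 = -63/10*(-1/4) - 5562 = 63/40 - 5562 = -222417/40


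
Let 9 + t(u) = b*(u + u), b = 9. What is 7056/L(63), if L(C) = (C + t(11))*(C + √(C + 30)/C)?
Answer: 583443/1312739 - 147*√93/1312739 ≈ 0.44337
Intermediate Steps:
t(u) = -9 + 18*u (t(u) = -9 + 9*(u + u) = -9 + 9*(2*u) = -9 + 18*u)
L(C) = (189 + C)*(C + √(30 + C)/C) (L(C) = (C + (-9 + 18*11))*(C + √(C + 30)/C) = (C + (-9 + 198))*(C + √(30 + C)/C) = (C + 189)*(C + √(30 + C)/C) = (189 + C)*(C + √(30 + C)/C))
7056/L(63) = 7056/(63² + √(30 + 63) + 189*63 + 189*√(30 + 63)/63) = 7056/(3969 + √93 + 11907 + 189*(1/63)*√93) = 7056/(3969 + √93 + 11907 + 3*√93) = 7056/(15876 + 4*√93)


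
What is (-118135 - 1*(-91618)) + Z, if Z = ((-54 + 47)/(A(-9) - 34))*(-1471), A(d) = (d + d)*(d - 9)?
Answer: -7679633/290 ≈ -26482.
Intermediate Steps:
A(d) = 2*d*(-9 + d) (A(d) = (2*d)*(-9 + d) = 2*d*(-9 + d))
Z = 10297/290 (Z = ((-54 + 47)/(2*(-9)*(-9 - 9) - 34))*(-1471) = -7/(2*(-9)*(-18) - 34)*(-1471) = -7/(324 - 34)*(-1471) = -7/290*(-1471) = 10297/290 ≈ 35.507)
(-118135 - 1*(-91618)) + Z = (-118135 - 1*(-91618)) + 10297/290 = (-118135 + 91618) + 10297/290 = -26517 + 10297/290 = -7679633/290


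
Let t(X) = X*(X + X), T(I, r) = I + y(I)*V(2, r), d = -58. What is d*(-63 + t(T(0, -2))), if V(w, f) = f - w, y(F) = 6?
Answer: -63162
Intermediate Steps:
T(I, r) = -12 + I + 6*r (T(I, r) = I + 6*(r - 1*2) = I + 6*(r - 2) = I + 6*(-2 + r) = I + (-12 + 6*r) = -12 + I + 6*r)
t(X) = 2*X² (t(X) = X*(2*X) = 2*X²)
d*(-63 + t(T(0, -2))) = -58*(-63 + 2*(-12 + 0 + 6*(-2))²) = -58*(-63 + 2*(-12 + 0 - 12)²) = -58*(-63 + 2*(-24)²) = -58*(-63 + 2*576) = -58*(-63 + 1152) = -58*1089 = -63162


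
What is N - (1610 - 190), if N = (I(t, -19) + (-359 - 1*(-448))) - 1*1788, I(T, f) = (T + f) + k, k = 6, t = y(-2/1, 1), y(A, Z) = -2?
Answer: -3134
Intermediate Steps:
t = -2
I(T, f) = 6 + T + f (I(T, f) = (T + f) + 6 = 6 + T + f)
N = -1714 (N = ((6 - 2 - 19) + (-359 - 1*(-448))) - 1*1788 = (-15 + (-359 + 448)) - 1788 = (-15 + 89) - 1788 = 74 - 1788 = -1714)
N - (1610 - 190) = -1714 - (1610 - 190) = -1714 - 1*1420 = -1714 - 1420 = -3134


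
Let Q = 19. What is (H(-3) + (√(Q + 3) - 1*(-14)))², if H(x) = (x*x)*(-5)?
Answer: (-31 + √22)² ≈ 692.19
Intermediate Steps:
H(x) = -5*x² (H(x) = x²*(-5) = -5*x²)
(H(-3) + (√(Q + 3) - 1*(-14)))² = (-5*(-3)² + (√(19 + 3) - 1*(-14)))² = (-5*9 + (√22 + 14))² = (-45 + (14 + √22))² = (-31 + √22)²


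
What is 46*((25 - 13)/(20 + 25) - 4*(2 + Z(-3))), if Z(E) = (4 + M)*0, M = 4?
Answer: -5336/15 ≈ -355.73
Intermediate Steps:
Z(E) = 0 (Z(E) = (4 + 4)*0 = 8*0 = 0)
46*((25 - 13)/(20 + 25) - 4*(2 + Z(-3))) = 46*((25 - 13)/(20 + 25) - 4*(2 + 0)) = 46*(12/45 - 4*2) = 46*(12*(1/45) - 8) = 46*(4/15 - 8) = 46*(-116/15) = -5336/15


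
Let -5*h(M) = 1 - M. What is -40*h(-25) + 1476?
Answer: 1684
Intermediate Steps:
h(M) = -1/5 + M/5 (h(M) = -(1 - M)/5 = -1/5 + M/5)
-40*h(-25) + 1476 = -40*(-1/5 + (1/5)*(-25)) + 1476 = -40*(-1/5 - 5) + 1476 = -40*(-26/5) + 1476 = 208 + 1476 = 1684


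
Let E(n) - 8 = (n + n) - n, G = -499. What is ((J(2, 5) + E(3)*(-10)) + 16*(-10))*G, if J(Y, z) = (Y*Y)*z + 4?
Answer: 122754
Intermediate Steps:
J(Y, z) = 4 + z*Y**2 (J(Y, z) = Y**2*z + 4 = z*Y**2 + 4 = 4 + z*Y**2)
E(n) = 8 + n (E(n) = 8 + ((n + n) - n) = 8 + (2*n - n) = 8 + n)
((J(2, 5) + E(3)*(-10)) + 16*(-10))*G = (((4 + 5*2**2) + (8 + 3)*(-10)) + 16*(-10))*(-499) = (((4 + 5*4) + 11*(-10)) - 160)*(-499) = (((4 + 20) - 110) - 160)*(-499) = ((24 - 110) - 160)*(-499) = (-86 - 160)*(-499) = -246*(-499) = 122754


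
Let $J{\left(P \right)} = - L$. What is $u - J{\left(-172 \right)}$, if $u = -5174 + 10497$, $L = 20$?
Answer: $5343$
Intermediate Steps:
$J{\left(P \right)} = -20$ ($J{\left(P \right)} = \left(-1\right) 20 = -20$)
$u = 5323$
$u - J{\left(-172 \right)} = 5323 - -20 = 5323 + 20 = 5343$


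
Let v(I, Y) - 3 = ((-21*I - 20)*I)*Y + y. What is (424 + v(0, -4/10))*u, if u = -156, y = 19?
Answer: -69576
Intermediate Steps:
v(I, Y) = 22 + I*Y*(-20 - 21*I) (v(I, Y) = 3 + (((-21*I - 20)*I)*Y + 19) = 3 + (((-20 - 21*I)*I)*Y + 19) = 3 + ((I*(-20 - 21*I))*Y + 19) = 3 + (I*Y*(-20 - 21*I) + 19) = 3 + (19 + I*Y*(-20 - 21*I)) = 22 + I*Y*(-20 - 21*I))
(424 + v(0, -4/10))*u = (424 + (22 - 21*(-4/10)*0² - 20*0*(-4/10)))*(-156) = (424 + (22 - 21*(-4*⅒)*0 - 20*0*(-4*⅒)))*(-156) = (424 + (22 - 21*(-⅖)*0 - 20*0*(-⅖)))*(-156) = (424 + (22 + 0 + 0))*(-156) = (424 + 22)*(-156) = 446*(-156) = -69576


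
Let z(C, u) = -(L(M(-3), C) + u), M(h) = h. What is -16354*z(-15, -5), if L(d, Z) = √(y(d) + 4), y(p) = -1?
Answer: -81770 + 16354*√3 ≈ -53444.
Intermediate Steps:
L(d, Z) = √3 (L(d, Z) = √(-1 + 4) = √3)
z(C, u) = -u - √3 (z(C, u) = -(√3 + u) = -(u + √3) = -u - √3)
-16354*z(-15, -5) = -16354*(-1*(-5) - √3) = -16354*(5 - √3) = -81770 + 16354*√3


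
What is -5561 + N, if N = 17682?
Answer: 12121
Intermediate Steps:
-5561 + N = -5561 + 17682 = 12121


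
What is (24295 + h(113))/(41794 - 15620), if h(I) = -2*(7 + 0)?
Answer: 24281/26174 ≈ 0.92768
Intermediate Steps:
h(I) = -14 (h(I) = -2*7 = -14)
(24295 + h(113))/(41794 - 15620) = (24295 - 14)/(41794 - 15620) = 24281/26174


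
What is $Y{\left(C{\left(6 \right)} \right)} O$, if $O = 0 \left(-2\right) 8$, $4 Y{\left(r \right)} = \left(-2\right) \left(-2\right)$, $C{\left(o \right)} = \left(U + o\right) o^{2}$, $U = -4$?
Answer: $0$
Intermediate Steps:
$C{\left(o \right)} = o^{2} \left(-4 + o\right)$ ($C{\left(o \right)} = \left(-4 + o\right) o^{2} = o^{2} \left(-4 + o\right)$)
$Y{\left(r \right)} = 1$ ($Y{\left(r \right)} = \frac{\left(-2\right) \left(-2\right)}{4} = \frac{1}{4} \cdot 4 = 1$)
$O = 0$ ($O = 0 \cdot 8 = 0$)
$Y{\left(C{\left(6 \right)} \right)} O = 1 \cdot 0 = 0$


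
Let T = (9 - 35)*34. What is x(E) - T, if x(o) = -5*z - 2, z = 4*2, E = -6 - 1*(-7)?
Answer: 842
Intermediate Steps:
E = 1 (E = -6 + 7 = 1)
T = -884 (T = -26*34 = -884)
z = 8
x(o) = -42 (x(o) = -5*8 - 2 = -40 - 2 = -42)
x(E) - T = -42 - 1*(-884) = -42 + 884 = 842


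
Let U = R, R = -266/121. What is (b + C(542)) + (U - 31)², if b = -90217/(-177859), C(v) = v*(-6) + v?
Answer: -380511455922/236730329 ≈ -1607.4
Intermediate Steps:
R = -266/121 (R = -266*1/121 = -266/121 ≈ -2.1983)
U = -266/121 ≈ -2.1983
C(v) = -5*v (C(v) = -6*v + v = -5*v)
b = 90217/177859 (b = -90217*(-1/177859) = 90217/177859 ≈ 0.50724)
(b + C(542)) + (U - 31)² = (90217/177859 - 5*542) + (-266/121 - 31)² = (90217/177859 - 2710) + (-4017/121)² = -481907673/177859 + 16136289/14641 = -380511455922/236730329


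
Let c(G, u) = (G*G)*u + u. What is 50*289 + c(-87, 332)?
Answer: 2527690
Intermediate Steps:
c(G, u) = u + u*G**2 (c(G, u) = G**2*u + u = u*G**2 + u = u + u*G**2)
50*289 + c(-87, 332) = 50*289 + 332*(1 + (-87)**2) = 14450 + 332*(1 + 7569) = 14450 + 332*7570 = 14450 + 2513240 = 2527690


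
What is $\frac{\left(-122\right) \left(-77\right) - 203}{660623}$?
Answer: $\frac{9191}{660623} \approx 0.013913$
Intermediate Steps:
$\frac{\left(-122\right) \left(-77\right) - 203}{660623} = \left(9394 - 203\right) \frac{1}{660623} = 9191 \cdot \frac{1}{660623} = \frac{9191}{660623}$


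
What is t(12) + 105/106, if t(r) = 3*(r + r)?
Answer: 7737/106 ≈ 72.991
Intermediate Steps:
t(r) = 6*r (t(r) = 3*(2*r) = 6*r)
t(12) + 105/106 = 6*12 + 105/106 = 72 + 105*(1/106) = 72 + 105/106 = 7737/106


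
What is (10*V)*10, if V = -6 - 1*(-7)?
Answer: 100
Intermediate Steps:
V = 1 (V = -6 + 7 = 1)
(10*V)*10 = (10*1)*10 = 10*10 = 100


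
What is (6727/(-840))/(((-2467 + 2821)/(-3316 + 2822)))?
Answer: 237367/21240 ≈ 11.175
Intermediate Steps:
(6727/(-840))/(((-2467 + 2821)/(-3316 + 2822))) = (6727*(-1/840))/((354/(-494))) = -961/(120*(354*(-1/494))) = -961/(120*(-177/247)) = -961/120*(-247/177) = 237367/21240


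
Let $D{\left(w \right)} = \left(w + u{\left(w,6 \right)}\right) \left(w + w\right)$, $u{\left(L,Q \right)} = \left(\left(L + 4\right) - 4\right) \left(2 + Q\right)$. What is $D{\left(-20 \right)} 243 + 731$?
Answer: $1750331$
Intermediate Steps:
$u{\left(L,Q \right)} = L \left(2 + Q\right)$ ($u{\left(L,Q \right)} = \left(\left(4 + L\right) - 4\right) \left(2 + Q\right) = L \left(2 + Q\right)$)
$D{\left(w \right)} = 18 w^{2}$ ($D{\left(w \right)} = \left(w + w \left(2 + 6\right)\right) \left(w + w\right) = \left(w + w 8\right) 2 w = \left(w + 8 w\right) 2 w = 9 w 2 w = 18 w^{2}$)
$D{\left(-20 \right)} 243 + 731 = 18 \left(-20\right)^{2} \cdot 243 + 731 = 18 \cdot 400 \cdot 243 + 731 = 7200 \cdot 243 + 731 = 1749600 + 731 = 1750331$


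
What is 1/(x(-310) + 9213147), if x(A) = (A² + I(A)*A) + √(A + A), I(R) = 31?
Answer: 9299637/86483248332389 - 2*I*√155/86483248332389 ≈ 1.0753e-7 - 2.8791e-13*I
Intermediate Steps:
x(A) = A² + 31*A + √2*√A (x(A) = (A² + 31*A) + √(A + A) = (A² + 31*A) + √(2*A) = (A² + 31*A) + √2*√A = A² + 31*A + √2*√A)
1/(x(-310) + 9213147) = 1/(((-310)² + 31*(-310) + √2*√(-310)) + 9213147) = 1/((96100 - 9610 + √2*(I*√310)) + 9213147) = 1/((96100 - 9610 + 2*I*√155) + 9213147) = 1/((86490 + 2*I*√155) + 9213147) = 1/(9299637 + 2*I*√155)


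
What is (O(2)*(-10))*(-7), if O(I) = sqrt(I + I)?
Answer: 140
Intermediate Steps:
O(I) = sqrt(2)*sqrt(I) (O(I) = sqrt(2*I) = sqrt(2)*sqrt(I))
(O(2)*(-10))*(-7) = ((sqrt(2)*sqrt(2))*(-10))*(-7) = (2*(-10))*(-7) = -20*(-7) = 140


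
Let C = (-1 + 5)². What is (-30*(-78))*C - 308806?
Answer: -271366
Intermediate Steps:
C = 16 (C = 4² = 16)
(-30*(-78))*C - 308806 = -30*(-78)*16 - 308806 = 2340*16 - 308806 = 37440 - 308806 = -271366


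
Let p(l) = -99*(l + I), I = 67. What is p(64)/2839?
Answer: -12969/2839 ≈ -4.5682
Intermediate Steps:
p(l) = -6633 - 99*l (p(l) = -99*(l + 67) = -99*(67 + l) = -6633 - 99*l)
p(64)/2839 = (-6633 - 99*64)/2839 = (-6633 - 6336)*(1/2839) = -12969*1/2839 = -12969/2839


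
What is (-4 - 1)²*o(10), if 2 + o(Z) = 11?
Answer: 225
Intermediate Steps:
o(Z) = 9 (o(Z) = -2 + 11 = 9)
(-4 - 1)²*o(10) = (-4 - 1)²*9 = (-5)²*9 = 25*9 = 225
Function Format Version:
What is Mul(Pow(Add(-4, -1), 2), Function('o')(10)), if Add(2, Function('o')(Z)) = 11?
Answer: 225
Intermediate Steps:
Function('o')(Z) = 9 (Function('o')(Z) = Add(-2, 11) = 9)
Mul(Pow(Add(-4, -1), 2), Function('o')(10)) = Mul(Pow(Add(-4, -1), 2), 9) = Mul(Pow(-5, 2), 9) = Mul(25, 9) = 225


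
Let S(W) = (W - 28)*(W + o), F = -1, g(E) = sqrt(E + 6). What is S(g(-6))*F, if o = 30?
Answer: 840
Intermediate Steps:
g(E) = sqrt(6 + E)
S(W) = (-28 + W)*(30 + W) (S(W) = (W - 28)*(W + 30) = (-28 + W)*(30 + W))
S(g(-6))*F = (-840 + (sqrt(6 - 6))**2 + 2*sqrt(6 - 6))*(-1) = (-840 + (sqrt(0))**2 + 2*sqrt(0))*(-1) = (-840 + 0**2 + 2*0)*(-1) = (-840 + 0 + 0)*(-1) = -840*(-1) = 840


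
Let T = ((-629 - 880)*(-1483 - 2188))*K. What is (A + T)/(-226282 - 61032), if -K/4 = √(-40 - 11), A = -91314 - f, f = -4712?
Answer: 43301/143657 + 11079078*I*√51/143657 ≈ 0.30142 + 550.76*I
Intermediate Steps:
A = -86602 (A = -91314 - 1*(-4712) = -91314 + 4712 = -86602)
K = -4*I*√51 (K = -4*√(-40 - 11) = -4*I*√51 ≈ -28.566*I)
T = -22158156*I*√51 (T = ((-629 - 880)*(-1483 - 2188))*(-4*I*√51) = (-1509*(-3671))*(-4*I*√51) = 5539539*(-4*I*√51) = -22158156*I*√51 ≈ -1.5824e+8*I)
(A + T)/(-226282 - 61032) = (-86602 - 22158156*I*√51)/(-226282 - 61032) = (-86602 - 22158156*I*√51)/(-287314) = (-86602 - 22158156*I*√51)*(-1/287314) = 43301/143657 + 11079078*I*√51/143657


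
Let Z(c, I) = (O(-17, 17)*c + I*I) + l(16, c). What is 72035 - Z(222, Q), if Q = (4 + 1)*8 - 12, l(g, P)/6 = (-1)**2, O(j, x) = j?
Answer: 75019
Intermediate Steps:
l(g, P) = 6 (l(g, P) = 6*(-1)**2 = 6*1 = 6)
Q = 28 (Q = 5*8 - 12 = 40 - 12 = 28)
Z(c, I) = 6 + I**2 - 17*c (Z(c, I) = (-17*c + I*I) + 6 = (-17*c + I**2) + 6 = (I**2 - 17*c) + 6 = 6 + I**2 - 17*c)
72035 - Z(222, Q) = 72035 - (6 + 28**2 - 17*222) = 72035 - (6 + 784 - 3774) = 72035 - 1*(-2984) = 72035 + 2984 = 75019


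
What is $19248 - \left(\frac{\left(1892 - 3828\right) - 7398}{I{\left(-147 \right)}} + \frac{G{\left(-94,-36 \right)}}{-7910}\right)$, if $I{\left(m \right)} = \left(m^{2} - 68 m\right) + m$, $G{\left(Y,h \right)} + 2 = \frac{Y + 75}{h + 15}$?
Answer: $\frac{114038265403}{5924590} \approx 19248.0$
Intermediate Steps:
$G{\left(Y,h \right)} = -2 + \frac{75 + Y}{15 + h}$ ($G{\left(Y,h \right)} = -2 + \frac{Y + 75}{h + 15} = -2 + \frac{75 + Y}{15 + h}$)
$I{\left(m \right)} = m^{2} - 67 m$
$19248 - \left(\frac{\left(1892 - 3828\right) - 7398}{I{\left(-147 \right)}} + \frac{G{\left(-94,-36 \right)}}{-7910}\right) = 19248 - \left(\frac{\left(1892 - 3828\right) - 7398}{\left(-147\right) \left(-67 - 147\right)} + \frac{\frac{1}{15 - 36} \left(45 - 94 - -72\right)}{-7910}\right) = 19248 - \left(\frac{-1936 - 7398}{\left(-147\right) \left(-214\right)} + \frac{45 - 94 + 72}{-21} \left(- \frac{1}{7910}\right)\right) = 19248 - \left(- \frac{9334}{31458} + \left(- \frac{1}{21}\right) 23 \left(- \frac{1}{7910}\right)\right) = 19248 - \left(\left(-9334\right) \frac{1}{31458} - - \frac{23}{166110}\right) = 19248 - \left(- \frac{4667}{15729} + \frac{23}{166110}\right) = 19248 - - \frac{1757083}{5924590} = 19248 + \frac{1757083}{5924590} = \frac{114038265403}{5924590}$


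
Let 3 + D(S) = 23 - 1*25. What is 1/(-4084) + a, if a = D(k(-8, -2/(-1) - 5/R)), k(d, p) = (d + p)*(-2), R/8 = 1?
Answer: -20421/4084 ≈ -5.0002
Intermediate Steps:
R = 8 (R = 8*1 = 8)
k(d, p) = -2*d - 2*p
D(S) = -5 (D(S) = -3 + (23 - 1*25) = -3 + (23 - 25) = -3 - 2 = -5)
a = -5
1/(-4084) + a = 1/(-4084) - 5 = -1/4084 - 5 = -20421/4084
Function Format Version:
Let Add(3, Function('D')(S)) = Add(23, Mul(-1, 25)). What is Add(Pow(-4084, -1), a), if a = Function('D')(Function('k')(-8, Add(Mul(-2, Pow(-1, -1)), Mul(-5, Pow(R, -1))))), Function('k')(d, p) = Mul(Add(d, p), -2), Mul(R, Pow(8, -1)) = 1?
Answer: Rational(-20421, 4084) ≈ -5.0002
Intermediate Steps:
R = 8 (R = Mul(8, 1) = 8)
Function('k')(d, p) = Add(Mul(-2, d), Mul(-2, p))
Function('D')(S) = -5 (Function('D')(S) = Add(-3, Add(23, Mul(-1, 25))) = Add(-3, Add(23, -25)) = Add(-3, -2) = -5)
a = -5
Add(Pow(-4084, -1), a) = Add(Pow(-4084, -1), -5) = Add(Rational(-1, 4084), -5) = Rational(-20421, 4084)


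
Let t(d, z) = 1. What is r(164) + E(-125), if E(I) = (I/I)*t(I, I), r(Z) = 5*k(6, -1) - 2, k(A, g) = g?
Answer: -6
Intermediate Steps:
r(Z) = -7 (r(Z) = 5*(-1) - 2 = -5 - 2 = -7)
E(I) = 1 (E(I) = (I/I)*1 = 1*1 = 1)
r(164) + E(-125) = -7 + 1 = -6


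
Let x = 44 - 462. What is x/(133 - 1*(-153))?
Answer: -19/13 ≈ -1.4615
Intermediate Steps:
x = -418
x/(133 - 1*(-153)) = -418/(133 - 1*(-153)) = -418/(133 + 153) = -418/286 = -418*1/286 = -19/13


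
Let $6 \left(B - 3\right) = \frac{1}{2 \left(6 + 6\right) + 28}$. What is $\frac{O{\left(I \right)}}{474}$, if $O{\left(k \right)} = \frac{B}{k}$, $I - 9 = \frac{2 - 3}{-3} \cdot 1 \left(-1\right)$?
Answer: $\frac{937}{1281696} \approx 0.00073106$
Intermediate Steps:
$B = \frac{937}{312}$ ($B = 3 + \frac{1}{6 \left(2 \left(6 + 6\right) + 28\right)} = 3 + \frac{1}{6 \left(2 \cdot 12 + 28\right)} = 3 + \frac{1}{6 \left(24 + 28\right)} = 3 + \frac{1}{6 \cdot 52} = 3 + \frac{1}{6} \cdot \frac{1}{52} = 3 + \frac{1}{312} = \frac{937}{312} \approx 3.0032$)
$I = \frac{26}{3}$ ($I = 9 + \frac{2 - 3}{-3} \cdot 1 \left(-1\right) = 9 + \left(2 - 3\right) \left(- \frac{1}{3}\right) 1 \left(-1\right) = 9 + \left(-1\right) \left(- \frac{1}{3}\right) 1 \left(-1\right) = 9 + \frac{1}{3} \cdot 1 \left(-1\right) = 9 + \frac{1}{3} \left(-1\right) = 9 - \frac{1}{3} = \frac{26}{3} \approx 8.6667$)
$O{\left(k \right)} = \frac{937}{312 k}$
$\frac{O{\left(I \right)}}{474} = \frac{\frac{937}{312} \frac{1}{\frac{26}{3}}}{474} = \frac{937}{312} \cdot \frac{3}{26} \cdot \frac{1}{474} = \frac{937}{2704} \cdot \frac{1}{474} = \frac{937}{1281696}$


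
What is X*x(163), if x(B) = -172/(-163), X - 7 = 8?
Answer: 2580/163 ≈ 15.828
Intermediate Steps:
X = 15 (X = 7 + 8 = 15)
x(B) = 172/163 (x(B) = -172*(-1/163) = 172/163)
X*x(163) = 15*(172/163) = 2580/163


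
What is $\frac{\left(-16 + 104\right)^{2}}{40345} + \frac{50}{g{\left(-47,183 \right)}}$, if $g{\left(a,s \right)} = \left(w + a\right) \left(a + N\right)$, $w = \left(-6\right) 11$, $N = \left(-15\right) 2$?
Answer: $\frac{69397794}{351041845} \approx 0.19769$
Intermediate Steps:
$N = -30$
$w = -66$
$g{\left(a,s \right)} = \left(-66 + a\right) \left(-30 + a\right)$ ($g{\left(a,s \right)} = \left(-66 + a\right) \left(a - 30\right) = \left(-66 + a\right) \left(-30 + a\right)$)
$\frac{\left(-16 + 104\right)^{2}}{40345} + \frac{50}{g{\left(-47,183 \right)}} = \frac{\left(-16 + 104\right)^{2}}{40345} + \frac{50}{1980 + \left(-47\right)^{2} - -4512} = 88^{2} \cdot \frac{1}{40345} + \frac{50}{1980 + 2209 + 4512} = 7744 \cdot \frac{1}{40345} + \frac{50}{8701} = \frac{7744}{40345} + 50 \cdot \frac{1}{8701} = \frac{7744}{40345} + \frac{50}{8701} = \frac{69397794}{351041845}$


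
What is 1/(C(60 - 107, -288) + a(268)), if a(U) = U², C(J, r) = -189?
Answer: 1/71635 ≈ 1.3960e-5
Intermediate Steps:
1/(C(60 - 107, -288) + a(268)) = 1/(-189 + 268²) = 1/(-189 + 71824) = 1/71635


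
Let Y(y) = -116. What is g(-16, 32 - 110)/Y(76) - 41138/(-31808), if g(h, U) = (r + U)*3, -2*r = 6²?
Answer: 1741589/461216 ≈ 3.7761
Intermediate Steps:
r = -18 (r = -½*6² = -½*36 = -18)
g(h, U) = -54 + 3*U (g(h, U) = (-18 + U)*3 = -54 + 3*U)
g(-16, 32 - 110)/Y(76) - 41138/(-31808) = (-54 + 3*(32 - 110))/(-116) - 41138/(-31808) = (-54 + 3*(-78))*(-1/116) - 41138*(-1/31808) = (-54 - 234)*(-1/116) + 20569/15904 = -288*(-1/116) + 20569/15904 = 72/29 + 20569/15904 = 1741589/461216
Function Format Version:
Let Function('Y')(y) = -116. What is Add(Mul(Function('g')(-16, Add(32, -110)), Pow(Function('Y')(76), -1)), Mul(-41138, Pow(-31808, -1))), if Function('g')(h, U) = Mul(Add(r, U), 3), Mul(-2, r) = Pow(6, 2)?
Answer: Rational(1741589, 461216) ≈ 3.7761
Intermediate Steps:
r = -18 (r = Mul(Rational(-1, 2), Pow(6, 2)) = Mul(Rational(-1, 2), 36) = -18)
Function('g')(h, U) = Add(-54, Mul(3, U)) (Function('g')(h, U) = Mul(Add(-18, U), 3) = Add(-54, Mul(3, U)))
Add(Mul(Function('g')(-16, Add(32, -110)), Pow(Function('Y')(76), -1)), Mul(-41138, Pow(-31808, -1))) = Add(Mul(Add(-54, Mul(3, Add(32, -110))), Pow(-116, -1)), Mul(-41138, Pow(-31808, -1))) = Add(Mul(Add(-54, Mul(3, -78)), Rational(-1, 116)), Mul(-41138, Rational(-1, 31808))) = Add(Mul(Add(-54, -234), Rational(-1, 116)), Rational(20569, 15904)) = Add(Mul(-288, Rational(-1, 116)), Rational(20569, 15904)) = Add(Rational(72, 29), Rational(20569, 15904)) = Rational(1741589, 461216)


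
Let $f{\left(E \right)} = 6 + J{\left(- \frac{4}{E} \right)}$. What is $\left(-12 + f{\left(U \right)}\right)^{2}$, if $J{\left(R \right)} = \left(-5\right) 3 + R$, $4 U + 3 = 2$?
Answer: $25$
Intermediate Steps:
$U = - \frac{1}{4}$ ($U = - \frac{3}{4} + \frac{1}{4} \cdot 2 = - \frac{3}{4} + \frac{1}{2} = - \frac{1}{4} \approx -0.25$)
$J{\left(R \right)} = -15 + R$
$f{\left(E \right)} = -9 - \frac{4}{E}$ ($f{\left(E \right)} = 6 - \left(15 + \frac{4}{E}\right) = -9 - \frac{4}{E}$)
$\left(-12 + f{\left(U \right)}\right)^{2} = \left(-12 - \left(9 + \frac{4}{- \frac{1}{4}}\right)\right)^{2} = \left(-12 - -7\right)^{2} = \left(-12 + \left(-9 + 16\right)\right)^{2} = \left(-12 + 7\right)^{2} = \left(-5\right)^{2} = 25$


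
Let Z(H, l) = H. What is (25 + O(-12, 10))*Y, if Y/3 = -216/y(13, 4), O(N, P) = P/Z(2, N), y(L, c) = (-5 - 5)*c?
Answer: 486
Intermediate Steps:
y(L, c) = -10*c
O(N, P) = P/2
Y = 81/5 (Y = 3*(-216/((-10*4))) = 3*(-216/(-40)) = 3*(-216*(-1/40)) = 3*(27/5) = 81/5 ≈ 16.200)
(25 + O(-12, 10))*Y = (25 + (1/2)*10)*(81/5) = (25 + 5)*(81/5) = 30*(81/5) = 486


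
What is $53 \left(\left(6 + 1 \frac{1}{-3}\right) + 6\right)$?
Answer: $\frac{1855}{3} \approx 618.33$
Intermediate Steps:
$53 \left(\left(6 + 1 \frac{1}{-3}\right) + 6\right) = 53 \left(\left(6 + 1 \left(- \frac{1}{3}\right)\right) + 6\right) = 53 \left(\left(6 - \frac{1}{3}\right) + 6\right) = 53 \left(\frac{17}{3} + 6\right) = 53 \cdot \frac{35}{3} = \frac{1855}{3}$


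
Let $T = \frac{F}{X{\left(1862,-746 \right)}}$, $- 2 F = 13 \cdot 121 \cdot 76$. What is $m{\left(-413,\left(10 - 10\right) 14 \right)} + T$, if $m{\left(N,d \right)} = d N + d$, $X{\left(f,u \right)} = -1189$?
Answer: $\frac{59774}{1189} \approx 50.273$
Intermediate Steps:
$F = -59774$ ($F = - \frac{13 \cdot 121 \cdot 76}{2} = - \frac{1573 \cdot 76}{2} = \left(- \frac{1}{2}\right) 119548 = -59774$)
$m{\left(N,d \right)} = d + N d$ ($m{\left(N,d \right)} = N d + d = d + N d$)
$T = \frac{59774}{1189}$ ($T = - \frac{59774}{-1189} = \left(-59774\right) \left(- \frac{1}{1189}\right) = \frac{59774}{1189} \approx 50.273$)
$m{\left(-413,\left(10 - 10\right) 14 \right)} + T = \left(10 - 10\right) 14 \left(1 - 413\right) + \frac{59774}{1189} = 0 \cdot 14 \left(-412\right) + \frac{59774}{1189} = 0 \left(-412\right) + \frac{59774}{1189} = 0 + \frac{59774}{1189} = \frac{59774}{1189}$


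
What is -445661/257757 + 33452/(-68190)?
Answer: -6502018459/2929408305 ≈ -2.2196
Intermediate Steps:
-445661/257757 + 33452/(-68190) = -445661*1/257757 + 33452*(-1/68190) = -445661/257757 - 16726/34095 = -6502018459/2929408305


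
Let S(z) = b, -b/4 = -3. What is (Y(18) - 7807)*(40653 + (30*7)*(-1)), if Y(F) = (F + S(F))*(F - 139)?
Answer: -462546591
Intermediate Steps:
b = 12 (b = -4*(-3) = 12)
S(z) = 12
Y(F) = (-139 + F)*(12 + F) (Y(F) = (F + 12)*(F - 139) = (12 + F)*(-139 + F) = (-139 + F)*(12 + F))
(Y(18) - 7807)*(40653 + (30*7)*(-1)) = ((-1668 + 18² - 127*18) - 7807)*(40653 + (30*7)*(-1)) = ((-1668 + 324 - 2286) - 7807)*(40653 + 210*(-1)) = (-3630 - 7807)*(40653 - 210) = -11437*40443 = -462546591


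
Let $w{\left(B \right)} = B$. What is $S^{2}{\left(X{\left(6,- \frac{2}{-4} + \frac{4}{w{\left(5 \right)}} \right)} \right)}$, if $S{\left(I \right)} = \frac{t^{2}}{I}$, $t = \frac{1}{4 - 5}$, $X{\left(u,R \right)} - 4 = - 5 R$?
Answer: $\frac{4}{25} \approx 0.16$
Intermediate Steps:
$X{\left(u,R \right)} = 4 - 5 R$
$t = -1$ ($t = \frac{1}{-1} = -1$)
$S{\left(I \right)} = \frac{1}{I}$ ($S{\left(I \right)} = \frac{\left(-1\right)^{2}}{I} = 1 \frac{1}{I} = \frac{1}{I}$)
$S^{2}{\left(X{\left(6,- \frac{2}{-4} + \frac{4}{w{\left(5 \right)}} \right)} \right)} = \left(\frac{1}{4 - 5 \left(- \frac{2}{-4} + \frac{4}{5}\right)}\right)^{2} = \left(\frac{1}{4 - 5 \left(\left(-2\right) \left(- \frac{1}{4}\right) + 4 \cdot \frac{1}{5}\right)}\right)^{2} = \left(\frac{1}{4 - 5 \left(\frac{1}{2} + \frac{4}{5}\right)}\right)^{2} = \left(\frac{1}{4 - \frac{13}{2}}\right)^{2} = \left(\frac{1}{- \frac{5}{2}}\right)^{2} = \left(- \frac{2}{5}\right)^{2} = \frac{4}{25}$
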